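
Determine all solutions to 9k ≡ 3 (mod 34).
23

Since gcd(9, 34) = 1 divides 3, a solution exists.
Multiply both sides by the inverse of 9 mod 34:
  9^(-1) mod 34 = 19
  x ≡ 19 × 3 ≡ 57 ≡ 23 (mod 34)
Verification: 9 × 23 = 207 = 6 × 34 + 3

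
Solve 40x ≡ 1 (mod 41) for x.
40^(-1) ≡ 40 (mod 41). Verification: 40 × 40 = 1600 ≡ 1 (mod 41)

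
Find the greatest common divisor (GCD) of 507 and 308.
1

Using the Euclidean algorithm:
507 = 1 × 308 + 199
308 = 1 × 199 + 109
199 = 1 × 109 + 90
109 = 1 × 90 + 19
90 = 4 × 19 + 14
19 = 1 × 14 + 5
14 = 2 × 5 + 4
5 = 1 × 4 + 1
4 = 4 × 1 + 0

GCD(507, 308) = 1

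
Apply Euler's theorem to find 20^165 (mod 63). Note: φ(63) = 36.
By Euler: 20^{36} ≡ 1 (mod 63) since gcd(20, 63) = 1. 165 = 4×36 + 21. So 20^{165} ≡ 20^{21} ≡ 62 (mod 63)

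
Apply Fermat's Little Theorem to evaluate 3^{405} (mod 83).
69

By Fermat's Little Theorem, a^(p-1) ≡ 1 (mod p) for prime p and gcd(a, p) = 1
Here p = 83, so 3^82 ≡ 1 (mod 83)
We can reduce the exponent: 405 mod 82 = 77
So 3^405 ≡ 3^77 (mod 83)
Computing: 3^77 mod 83 = 69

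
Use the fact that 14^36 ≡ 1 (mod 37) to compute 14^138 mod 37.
By Fermat: 14^{36} ≡ 1 (mod 37). 138 = 3×36 + 30. So 14^{138} ≡ 14^{30} ≡ 36 (mod 37)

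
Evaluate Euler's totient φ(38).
18

Prime factorization: 38 = 2 × 19
Using the formula φ(n) = n × Π(1 - 1/p) for each prime factor p:
φ(38) = 38 × (1 - 1/2) × (1 - 1/19)
φ(38) = 18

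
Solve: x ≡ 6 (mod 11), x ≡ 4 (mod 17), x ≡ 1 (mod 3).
M = 11 × 17 × 3 = 561. M₁ = 51, y₁ ≡ 8 (mod 11). M₂ = 33, y₂ ≡ 16 (mod 17). M₃ = 187, y₃ ≡ 1 (mod 3). x = 6×51×8 + 4×33×16 + 1×187×1 ≡ 259 (mod 561)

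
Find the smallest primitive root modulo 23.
5

A primitive root g modulo p has order p-1 = 22
Prime divisors of 22: [2, 11]
g is a primitive root iff g^(22/q) ≢ 1 (mod 23) for each prime divisor q
Testing small values:
  g = 2: 2^11 ≡ 1, 2^2 ≡ 4 (mod 23) → 2^11 ≡ 1, not primitive root
  g = 3: 3^11 ≡ 1, 3^2 ≡ 9 (mod 23) → 3^11 ≡ 1, not primitive root
  g = 4: 4^11 ≡ 1, 4^2 ≡ 16 (mod 23) → 4^11 ≡ 1, not primitive root
  g = 5: 5^11 ≡ 22, 5^2 ≡ 2 (mod 23) → none is 1, primitive root!
The smallest primitive root is 5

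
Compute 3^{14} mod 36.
9

Using successive squaring:
Binary expansion of 14: 1110
Powers of 3 mod 36 (each is the square of the previous):
  3^1 ≡ 3 (mod 36)
  3^2 ≡ 3² = 9 ≡ 9 (mod 36)
  3^4 ≡ 9² = 81 ≡ 9 (mod 36)
  3^8 ≡ 9² = 81 ≡ 9 (mod 36)
14 = 8 + 4 + 2, so 3^14 = 3^8 × 3^4 × 3^2 ≡ 9 × 9 × 9 (mod 36)
Multiplying step by step:
  9 × 9 = 81 ≡ 9 (mod 36)
  9 × 9 = 81 ≡ 9 (mod 36)
Result: 3^14 ≡ 9 (mod 36)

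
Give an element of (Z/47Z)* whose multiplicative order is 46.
5 has order 46 mod 47 since 5^{46} ≡ 1 (mod 47) and no smaller power works.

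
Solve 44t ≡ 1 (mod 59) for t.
55

Using Extended Euclidean Algorithm:
gcd(44, 59) = 1
Bezout coefficients: 44 × -4 + 59 × 3 = 1
So 44 × -4 ≡ 1 (mod 59)
The inverse is -4 mod 59 = 55
Verification: 44 × 55 = 2420 = 41 × 59 + 1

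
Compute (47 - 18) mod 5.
4

(47 - 18) = 29
29 mod 5 = 4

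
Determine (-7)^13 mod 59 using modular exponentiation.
Using repeated squaring. (-7) ≡ 52 (mod 59). 13 = 8 + 4 + 1 (binary 1101). Repeated squaring mod 59: 52^1 ≡ 52; 52^2 ≡ 52² = 2704 ≡ 49; 52^4 ≡ 49² = 2401 ≡ 41; 52^8 ≡ 41² = 1681 ≡ 29. Multiply: (-7)^13 ≡ 52^8 × 52^4 × 52^1 ≡ 29 × 41 × 52 (mod 59): 29 × 41 = 1189 ≡ 9; 9 × 52 = 468 ≡ 55. So (-7)^13 ≡ 55 (mod 59).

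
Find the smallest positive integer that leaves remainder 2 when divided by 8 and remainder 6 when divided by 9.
M = 8 × 9 = 72. M₁ = 9, y₁ ≡ 1 (mod 8). M₂ = 8, y₂ ≡ 8 (mod 9). k = 2×9×1 + 6×8×8 ≡ 42 (mod 72). The smallest positive such number is 42.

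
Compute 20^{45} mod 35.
20

Using successive squaring:
Binary expansion of 45: 101101
Powers of 20 mod 35 (each is the square of the previous):
  20^1 ≡ 20 (mod 35)
  20^2 ≡ 20² = 400 ≡ 15 (mod 35)
  20^4 ≡ 15² = 225 ≡ 15 (mod 35)
  20^8 ≡ 15² = 225 ≡ 15 (mod 35)
  20^16 ≡ 15² = 225 ≡ 15 (mod 35)
  20^32 ≡ 15² = 225 ≡ 15 (mod 35)
45 = 32 + 8 + 4 + 1, so 20^45 = 20^32 × 20^8 × 20^4 × 20^1 ≡ 15 × 15 × 15 × 20 (mod 35)
Multiplying step by step:
  15 × 15 = 225 ≡ 15 (mod 35)
  15 × 15 = 225 ≡ 15 (mod 35)
  15 × 20 = 300 ≡ 20 (mod 35)
Result: 20^45 ≡ 20 (mod 35)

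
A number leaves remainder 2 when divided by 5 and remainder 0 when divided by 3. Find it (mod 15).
M = 5 × 3 = 15. M₁ = 3, y₁ ≡ 2 (mod 5). M₂ = 5, y₂ ≡ 2 (mod 3). t = 2×3×2 + 0×5×2 ≡ 12 (mod 15)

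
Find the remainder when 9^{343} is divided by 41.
By Fermat: 9^{40} ≡ 1 (mod 41). 343 = 8×40 + 23. So 9^{343} ≡ 9^{23} ≡ 32 (mod 41)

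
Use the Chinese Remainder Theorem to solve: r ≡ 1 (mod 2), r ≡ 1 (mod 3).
M = 2 × 3 = 6. M₁ = 3, y₁ ≡ 1 (mod 2). M₂ = 2, y₂ ≡ 2 (mod 3). r = 1×3×1 + 1×2×2 ≡ 1 (mod 6)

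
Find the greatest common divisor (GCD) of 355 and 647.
1

Using the Euclidean algorithm:
355 = 0 × 647 + 355
647 = 1 × 355 + 292
355 = 1 × 292 + 63
292 = 4 × 63 + 40
63 = 1 × 40 + 23
40 = 1 × 23 + 17
23 = 1 × 17 + 6
17 = 2 × 6 + 5
6 = 1 × 5 + 1
5 = 5 × 1 + 0

GCD(355, 647) = 1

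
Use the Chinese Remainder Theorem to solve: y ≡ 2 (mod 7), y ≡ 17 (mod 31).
79

Using the Chinese Remainder Theorem:
M = product of moduli = 217
For equation 1: M_1 = 31, 31 ≡ 3 (mod 7), inverse of 31 mod 7 is 5 (check: 3 × 5 = 15 ≡ 1 (mod 7))
For equation 2: M_2 = 7, 7 ≡ 7 (mod 31), inverse of 7 mod 31 is 9 (check: 7 × 9 = 63 ≡ 1 (mod 31))
Combine: y ≡ Σ r_i×M_i×(M_i⁻¹ mod m_i) = 2×31×5 + 17×7×9 = 310 + 1071 = 1381
1381 mod 217 = 79
y ≡ 79 (mod 217)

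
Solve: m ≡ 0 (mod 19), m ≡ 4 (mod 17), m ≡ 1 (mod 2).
M = 19 × 17 × 2 = 646. M₁ = 34, y₁ ≡ 14 (mod 19). M₂ = 38, y₂ ≡ 13 (mod 17). M₃ = 323, y₃ ≡ 1 (mod 2). m = 0×34×14 + 4×38×13 + 1×323×1 ≡ 361 (mod 646)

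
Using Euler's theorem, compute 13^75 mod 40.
By Euler: 13^{16} ≡ 1 (mod 40) since gcd(13, 40) = 1. 75 = 4×16 + 11. So 13^{75} ≡ 13^{11} ≡ 37 (mod 40)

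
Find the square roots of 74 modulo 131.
The square roots of 74 mod 131 are 27 and 104. Verify: 27² = 729 ≡ 74 (mod 131)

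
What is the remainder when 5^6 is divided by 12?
6 = 4 + 2 (binary 110). Repeated squaring mod 12: 5^1 ≡ 5; 5^2 ≡ 5² = 25 ≡ 1; 5^4 ≡ 1² = 1 ≡ 1. Multiply: 5^6 = 5^4 × 5^2 ≡ 1 × 1 (mod 12): 1 × 1 = 1 ≡ 1. So 5^6 ≡ 1 (mod 12).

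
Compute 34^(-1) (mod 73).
34^(-1) ≡ 58 (mod 73). Verification: 34 × 58 = 1972 ≡ 1 (mod 73)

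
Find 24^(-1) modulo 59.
32

Using Extended Euclidean Algorithm:
gcd(24, 59) = 1
Bezout coefficients: 24 × -27 + 59 × 11 = 1
So 24 × -27 ≡ 1 (mod 59)
The inverse is -27 mod 59 = 32
Verification: 24 × 32 = 768 = 13 × 59 + 1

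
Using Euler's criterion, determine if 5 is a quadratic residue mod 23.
By Euler's criterion: 5^{11} ≡ 22 (mod 23). Since this equals -1 (≡ 22), 5 is not a QR.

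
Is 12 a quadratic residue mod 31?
By Euler's criterion: 12^{15} ≡ 30 (mod 31). Since this equals -1 (≡ 30), 12 is not a QR.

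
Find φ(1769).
1680

Prime factorization: 1769 = 29 × 61
Using the formula φ(n) = n × Π(1 - 1/p) for each prime factor p:
φ(1769) = 1769 × (1 - 1/29) × (1 - 1/61)
φ(1769) = 1680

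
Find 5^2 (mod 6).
2 = 2 (binary 10). Repeated squaring mod 6: 5^1 ≡ 5; 5^2 ≡ 5² = 25 ≡ 1. So 5^2 ≡ 1 (mod 6).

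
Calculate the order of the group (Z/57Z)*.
36

Prime factorization: 57 = 3 × 19
Using the formula φ(n) = n × Π(1 - 1/p) for each prime factor p:
φ(57) = 57 × (1 - 1/3) × (1 - 1/19)
φ(57) = 36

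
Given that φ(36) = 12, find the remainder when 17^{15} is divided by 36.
By Euler: 17^{12} ≡ 1 (mod 36) since gcd(17, 36) = 1. 15 = 1×12 + 3. So 17^{15} ≡ 17^{3} ≡ 17 (mod 36)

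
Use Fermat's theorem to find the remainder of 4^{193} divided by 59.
19

By Fermat's Little Theorem, a^(p-1) ≡ 1 (mod p) for prime p and gcd(a, p) = 1
Here p = 59, so 4^58 ≡ 1 (mod 59)
We can reduce the exponent: 193 mod 58 = 19
So 4^193 ≡ 4^19 (mod 59)
Computing: 4^19 mod 59 = 19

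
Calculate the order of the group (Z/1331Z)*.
1210

Prime factorization: 1331 = 11^3
Using the formula φ(n) = n × Π(1 - 1/p) for each prime factor p:
φ(1331) = 1331 × (1 - 1/11)
φ(1331) = 1210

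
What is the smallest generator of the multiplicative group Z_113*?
p - 1 = 112 has prime divisors 2, 7. h is a primitive root mod 113 iff h^(112/q) ≢ 1 (mod 113) for each such q.
h = 2: 2^56 ≡ 1, 2^16 ≡ 109 (mod 113); 2^56 ≡ 1, so not a primitive root.
h = 3: 3^56 ≡ 112, 3^16 ≡ 49 (mod 113); none is 1, so 3 has order 112 and is a primitive root.
The smallest primitive root mod 113 is g = 3.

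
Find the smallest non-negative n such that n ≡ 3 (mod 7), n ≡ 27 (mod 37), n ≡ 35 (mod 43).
5281

Using the Chinese Remainder Theorem:
M = product of moduli = 11137
For equation 1: M_1 = 1591, 1591 ≡ 2 (mod 7), inverse of 1591 mod 7 is 4 (check: 2 × 4 = 8 ≡ 1 (mod 7))
For equation 2: M_2 = 301, 301 ≡ 5 (mod 37), inverse of 301 mod 37 is 15 (check: 5 × 15 = 75 ≡ 1 (mod 37))
For equation 3: M_3 = 259, 259 ≡ 1 (mod 43), inverse of 259 mod 43 is 1 (check: 1 × 1 = 1 ≡ 1 (mod 43))
Combine: n ≡ Σ r_i×M_i×(M_i⁻¹ mod m_i) = 3×1591×4 + 27×301×15 + 35×259×1 = 19092 + 121905 + 9065 = 150062
150062 mod 11137 = 5281
n ≡ 5281 (mod 11137)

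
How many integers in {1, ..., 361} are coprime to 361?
342

Prime factorization: 361 = 19^2
Using the formula φ(n) = n × Π(1 - 1/p) for each prime factor p:
φ(361) = 361 × (1 - 1/19)
φ(361) = 342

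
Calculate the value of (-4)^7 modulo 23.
(-4) ≡ 19 (mod 23). 7 = 4 + 2 + 1 (binary 111). Repeated squaring mod 23: 19^1 ≡ 19; 19^2 ≡ 19² = 361 ≡ 16; 19^4 ≡ 16² = 256 ≡ 3. Multiply: (-4)^7 ≡ 19^4 × 19^2 × 19^1 ≡ 3 × 16 × 19 (mod 23): 3 × 16 = 48 ≡ 2; 2 × 19 = 38 ≡ 15. So (-4)^7 ≡ 15 (mod 23).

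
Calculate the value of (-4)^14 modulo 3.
Using Fermat: (-4)^{2} ≡ 1 (mod 3). 14 ≡ 0 (mod 2). So (-4)^{14} ≡ (-4)^{0} ≡ 1 (mod 3)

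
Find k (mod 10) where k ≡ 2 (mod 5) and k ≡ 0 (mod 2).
M = 5 × 2 = 10. M₁ = 2, y₁ ≡ 3 (mod 5). M₂ = 5, y₂ ≡ 1 (mod 2). k = 2×2×3 + 0×5×1 ≡ 2 (mod 10)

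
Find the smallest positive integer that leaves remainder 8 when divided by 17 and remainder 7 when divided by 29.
M = 17 × 29 = 493. M₁ = 29, y₁ ≡ 10 (mod 17). M₂ = 17, y₂ ≡ 12 (mod 29). n = 8×29×10 + 7×17×12 ≡ 297 (mod 493). The smallest positive such number is 297.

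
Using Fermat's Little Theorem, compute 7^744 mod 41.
By Fermat: 7^{40} ≡ 1 (mod 41). 744 ≡ 24 (mod 40). So 7^{744} ≡ 7^{24} ≡ 18 (mod 41)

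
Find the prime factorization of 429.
3 × 11 × 13

Divide by primes starting from smallest:
429 ÷ 3 = 143
143 ÷ 11 = 13
13 ÷ 13 = 1

429 = 3 × 11 × 13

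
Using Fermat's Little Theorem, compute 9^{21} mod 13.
1

By Fermat's Little Theorem, a^(p-1) ≡ 1 (mod p) for prime p and gcd(a, p) = 1
Here p = 13, so 9^12 ≡ 1 (mod 13)
We can reduce the exponent: 21 mod 12 = 9
So 9^21 ≡ 9^9 (mod 13)
Computing: 9^9 mod 13 = 1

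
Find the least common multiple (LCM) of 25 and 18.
450

First find GCD(25, 18) using the Euclidean algorithm:
25 = 1 × 18 + 7
18 = 2 × 7 + 4
7 = 1 × 4 + 3
4 = 1 × 3 + 1
3 = 3 × 1 + 0
GCD(25, 18) = 1

LCM formula: LCM(a, b) = (a × b) / GCD(a, b)
LCM(25, 18) = (25 × 18) / 1
LCM(25, 18) = 450 / 1
LCM(25, 18) = 450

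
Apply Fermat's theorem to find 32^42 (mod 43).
By Fermat's Little Theorem, 32^{42} ≡ 1 (mod 43) since 43 is prime and gcd(32, 43) = 1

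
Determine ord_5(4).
Powers of 4 mod 5: 4^1≡4, 4^2≡1. Order = 2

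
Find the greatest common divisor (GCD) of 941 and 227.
1

Using the Euclidean algorithm:
941 = 4 × 227 + 33
227 = 6 × 33 + 29
33 = 1 × 29 + 4
29 = 7 × 4 + 1
4 = 4 × 1 + 0

GCD(941, 227) = 1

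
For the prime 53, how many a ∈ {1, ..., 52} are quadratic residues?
For prime 53, there are (p-1)/2 = (53-1)/2 = 26 quadratic residues (excluding 0).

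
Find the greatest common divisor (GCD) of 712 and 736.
8

Using the Euclidean algorithm:
712 = 0 × 736 + 712
736 = 1 × 712 + 24
712 = 29 × 24 + 16
24 = 1 × 16 + 8
16 = 2 × 8 + 0

GCD(712, 736) = 8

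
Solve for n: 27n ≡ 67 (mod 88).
9

Since gcd(27, 88) = 1 divides 67, a solution exists.
Multiply both sides by the inverse of 27 mod 88:
  27^(-1) mod 88 = 75
  x ≡ 75 × 67 ≡ 5025 ≡ 9 (mod 88)
Verification: 27 × 9 = 243 = 2 × 88 + 67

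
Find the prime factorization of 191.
191

Divide by primes starting from smallest:
191 ÷ 191 = 1

191 = 191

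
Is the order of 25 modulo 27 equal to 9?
Yes, ord_27(25) = 9.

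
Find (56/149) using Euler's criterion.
(56/149) = 56^{74} mod 149 = -1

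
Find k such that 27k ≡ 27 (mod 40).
1

Since gcd(27, 40) = 1 divides 27, a solution exists.
Multiply both sides by the inverse of 27 mod 40:
  27^(-1) mod 40 = 3
  x ≡ 3 × 27 ≡ 81 ≡ 1 (mod 40)
Verification: 27 × 1 = 27 = 0 × 40 + 27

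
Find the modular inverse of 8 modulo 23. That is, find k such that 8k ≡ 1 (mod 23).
3

Using Extended Euclidean Algorithm:
gcd(8, 23) = 1
Bezout coefficients: 8 × 3 + 23 × -1 = 1
So 8 × 3 ≡ 1 (mod 23)
The inverse is 3 mod 23 = 3
Verification: 8 × 3 = 24 = 1 × 23 + 1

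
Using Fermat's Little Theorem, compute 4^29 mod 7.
By Fermat: 4^{6} ≡ 1 (mod 7). 29 = 4×6 + 5. So 4^{29} ≡ 4^{5} ≡ 2 (mod 7)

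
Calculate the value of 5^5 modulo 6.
5 = 4 + 1 (binary 101). Repeated squaring mod 6: 5^1 ≡ 5; 5^2 ≡ 5² = 25 ≡ 1; 5^4 ≡ 1² = 1 ≡ 1. Multiply: 5^5 = 5^4 × 5^1 ≡ 1 × 5 (mod 6): 1 × 5 = 5 ≡ 5. So 5^5 ≡ 5 (mod 6).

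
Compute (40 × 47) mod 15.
5

(40 × 47) = 1880
1880 mod 15 = 5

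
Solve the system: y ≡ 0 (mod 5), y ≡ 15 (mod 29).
M = 5 × 29 = 145. M₁ = 29, y₁ ≡ 4 (mod 5). M₂ = 5, y₂ ≡ 6 (mod 29). y = 0×29×4 + 15×5×6 ≡ 15 (mod 145)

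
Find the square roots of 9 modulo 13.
The square roots of 9 mod 13 are 3 and 10. Verify: 3² = 9 ≡ 9 (mod 13)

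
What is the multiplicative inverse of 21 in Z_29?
18

Using Extended Euclidean Algorithm:
gcd(21, 29) = 1
Bezout coefficients: 21 × -11 + 29 × 8 = 1
So 21 × -11 ≡ 1 (mod 29)
The inverse is -11 mod 29 = 18
Verification: 21 × 18 = 378 = 13 × 29 + 1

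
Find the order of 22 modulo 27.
Powers of 22 mod 27: 22^1≡22, 22^2≡25, 22^3≡10, 22^4≡4, 22^5≡7, 22^6≡19, 22^7≡13, 22^8≡16, 22^9≡1. Order = 9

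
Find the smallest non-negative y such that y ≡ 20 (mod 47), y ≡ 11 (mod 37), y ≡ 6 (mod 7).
9890

Using the Chinese Remainder Theorem:
M = product of moduli = 12173
For equation 1: M_1 = 259, 259 ≡ 24 (mod 47), inverse of 259 mod 47 is 2 (check: 24 × 2 = 48 ≡ 1 (mod 47))
For equation 2: M_2 = 329, 329 ≡ 33 (mod 37), inverse of 329 mod 37 is 9 (check: 33 × 9 = 297 ≡ 1 (mod 37))
For equation 3: M_3 = 1739, 1739 ≡ 3 (mod 7), inverse of 1739 mod 7 is 5 (check: 3 × 5 = 15 ≡ 1 (mod 7))
Combine: y ≡ Σ r_i×M_i×(M_i⁻¹ mod m_i) = 20×259×2 + 11×329×9 + 6×1739×5 = 10360 + 32571 + 52170 = 95101
95101 mod 12173 = 9890
y ≡ 9890 (mod 12173)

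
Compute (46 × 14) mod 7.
0

(46 × 14) = 644
644 mod 7 = 0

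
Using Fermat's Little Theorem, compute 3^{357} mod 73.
46

By Fermat's Little Theorem, a^(p-1) ≡ 1 (mod p) for prime p and gcd(a, p) = 1
Here p = 73, so 3^72 ≡ 1 (mod 73)
We can reduce the exponent: 357 mod 72 = 69
So 3^357 ≡ 3^69 (mod 73)
Computing: 3^69 mod 73 = 46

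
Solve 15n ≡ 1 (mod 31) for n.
15^(-1) ≡ 29 (mod 31). Verification: 15 × 29 = 435 ≡ 1 (mod 31)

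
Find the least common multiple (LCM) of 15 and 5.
15

First find GCD(15, 5) using the Euclidean algorithm:
15 = 3 × 5 + 0
GCD(15, 5) = 5

LCM formula: LCM(a, b) = (a × b) / GCD(a, b)
LCM(15, 5) = (15 × 5) / 5
LCM(15, 5) = 75 / 5
LCM(15, 5) = 15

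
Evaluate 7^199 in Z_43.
Using Fermat: 7^{42} ≡ 1 (mod 43). 199 ≡ 31 (mod 42). So 7^{199} ≡ 7^{31} ≡ 7 (mod 43)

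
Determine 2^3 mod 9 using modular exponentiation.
3 = 2 + 1 (binary 11). Repeated squaring mod 9: 2^1 ≡ 2; 2^2 ≡ 2² = 4 ≡ 4. Multiply: 2^3 = 2^2 × 2^1 ≡ 4 × 2 (mod 9): 4 × 2 = 8 ≡ 8. So 2^3 ≡ 8 (mod 9).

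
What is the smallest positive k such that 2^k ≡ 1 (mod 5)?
Powers of 2 mod 5: 2^1≡2, 2^2≡4, 2^3≡3, 2^4≡1. Order = 4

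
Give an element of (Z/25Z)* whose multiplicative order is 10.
4 has order 10 mod 25 since 4^{10} ≡ 1 (mod 25) and no smaller power works.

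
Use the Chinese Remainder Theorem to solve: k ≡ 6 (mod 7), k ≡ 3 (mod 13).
55

Using the Chinese Remainder Theorem:
M = product of moduli = 91
For equation 1: M_1 = 13, 13 ≡ 6 (mod 7), inverse of 13 mod 7 is 6 (check: 6 × 6 = 36 ≡ 1 (mod 7))
For equation 2: M_2 = 7, 7 ≡ 7 (mod 13), inverse of 7 mod 13 is 2 (check: 7 × 2 = 14 ≡ 1 (mod 13))
Combine: k ≡ Σ r_i×M_i×(M_i⁻¹ mod m_i) = 6×13×6 + 3×7×2 = 468 + 42 = 510
510 mod 91 = 55
k ≡ 55 (mod 91)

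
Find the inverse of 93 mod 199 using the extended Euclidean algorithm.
Extended GCD: 93(-92) + 199(43) = 1. So 93^(-1) ≡ 107 ≡ 107 (mod 199). Verify: 93 × 107 = 9951 ≡ 1 (mod 199)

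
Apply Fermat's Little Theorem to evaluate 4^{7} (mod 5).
4

By Fermat's Little Theorem, a^(p-1) ≡ 1 (mod p) for prime p and gcd(a, p) = 1
Here p = 5, so 4^4 ≡ 1 (mod 5)
We can reduce the exponent: 7 mod 4 = 3
So 4^7 ≡ 4^3 (mod 5)
Computing: 4^3 mod 5 = 4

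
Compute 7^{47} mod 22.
17

Using successive squaring:
Binary expansion of 47: 101111
Powers of 7 mod 22 (each is the square of the previous):
  7^1 ≡ 7 (mod 22)
  7^2 ≡ 7² = 49 ≡ 5 (mod 22)
  7^4 ≡ 5² = 25 ≡ 3 (mod 22)
  7^8 ≡ 3² = 9 ≡ 9 (mod 22)
  7^16 ≡ 9² = 81 ≡ 15 (mod 22)
  7^32 ≡ 15² = 225 ≡ 5 (mod 22)
47 = 32 + 8 + 4 + 2 + 1, so 7^47 = 7^32 × 7^8 × 7^4 × 7^2 × 7^1 ≡ 5 × 9 × 3 × 5 × 7 (mod 22)
Multiplying step by step:
  5 × 9 = 45 ≡ 1 (mod 22)
  1 × 3 = 3 ≡ 3 (mod 22)
  3 × 5 = 15 ≡ 15 (mod 22)
  15 × 7 = 105 ≡ 17 (mod 22)
Result: 7^47 ≡ 17 (mod 22)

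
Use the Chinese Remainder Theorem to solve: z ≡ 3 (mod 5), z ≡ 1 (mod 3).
M = 5 × 3 = 15. M₁ = 3, y₁ ≡ 2 (mod 5). M₂ = 5, y₂ ≡ 2 (mod 3). z = 3×3×2 + 1×5×2 ≡ 13 (mod 15)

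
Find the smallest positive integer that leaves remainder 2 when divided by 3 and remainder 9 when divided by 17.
M = 3 × 17 = 51. M₁ = 17, y₁ ≡ 2 (mod 3). M₂ = 3, y₂ ≡ 6 (mod 17). y = 2×17×2 + 9×3×6 ≡ 26 (mod 51). The smallest positive such number is 26.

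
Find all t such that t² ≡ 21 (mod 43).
The square roots of 21 mod 43 are 35 and 8. Verify: 35² = 1225 ≡ 21 (mod 43)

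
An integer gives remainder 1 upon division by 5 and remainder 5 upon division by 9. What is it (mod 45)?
M = 5 × 9 = 45. M₁ = 9, y₁ ≡ 4 (mod 5). M₂ = 5, y₂ ≡ 2 (mod 9). r = 1×9×4 + 5×5×2 ≡ 41 (mod 45). The smallest positive such number is 41.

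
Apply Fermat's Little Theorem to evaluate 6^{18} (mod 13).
12

By Fermat's Little Theorem, a^(p-1) ≡ 1 (mod p) for prime p and gcd(a, p) = 1
Here p = 13, so 6^12 ≡ 1 (mod 13)
We can reduce the exponent: 18 mod 12 = 6
So 6^18 ≡ 6^6 (mod 13)
Computing: 6^6 mod 13 = 12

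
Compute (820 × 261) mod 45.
0

(820 × 261) = 214020
214020 mod 45 = 0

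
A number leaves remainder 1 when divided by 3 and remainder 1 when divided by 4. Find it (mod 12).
M = 3 × 4 = 12. M₁ = 4, y₁ ≡ 1 (mod 3). M₂ = 3, y₂ ≡ 3 (mod 4). z = 1×4×1 + 1×3×3 ≡ 1 (mod 12)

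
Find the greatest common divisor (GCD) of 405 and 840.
15

Using the Euclidean algorithm:
405 = 0 × 840 + 405
840 = 2 × 405 + 30
405 = 13 × 30 + 15
30 = 2 × 15 + 0

GCD(405, 840) = 15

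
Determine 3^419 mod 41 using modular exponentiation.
Using Fermat: 3^{40} ≡ 1 (mod 41). 419 ≡ 19 (mod 40). So 3^{419} ≡ 3^{19} ≡ 27 (mod 41)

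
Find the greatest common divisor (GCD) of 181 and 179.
1

Using the Euclidean algorithm:
181 = 1 × 179 + 2
179 = 89 × 2 + 1
2 = 2 × 1 + 0

GCD(181, 179) = 1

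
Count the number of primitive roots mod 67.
Number of primitive roots mod 67 = φ(66) = 20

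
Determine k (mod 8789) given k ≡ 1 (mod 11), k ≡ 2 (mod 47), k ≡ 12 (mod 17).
1882

Using the Chinese Remainder Theorem:
M = product of moduli = 8789
For equation 1: M_1 = 799, 799 ≡ 7 (mod 11), inverse of 799 mod 11 is 8 (check: 7 × 8 = 56 ≡ 1 (mod 11))
For equation 2: M_2 = 187, 187 ≡ 46 (mod 47), inverse of 187 mod 47 is 46 (check: 46 × 46 = 2116 ≡ 1 (mod 47))
For equation 3: M_3 = 517, 517 ≡ 7 (mod 17), inverse of 517 mod 17 is 5 (check: 7 × 5 = 35 ≡ 1 (mod 17))
Combine: k ≡ Σ r_i×M_i×(M_i⁻¹ mod m_i) = 1×799×8 + 2×187×46 + 12×517×5 = 6392 + 17204 + 31020 = 54616
54616 mod 8789 = 1882
k ≡ 1882 (mod 8789)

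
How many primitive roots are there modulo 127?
Number of primitive roots mod 127 = φ(126) = 36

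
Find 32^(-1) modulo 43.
39

Using Extended Euclidean Algorithm:
gcd(32, 43) = 1
Bezout coefficients: 32 × -4 + 43 × 3 = 1
So 32 × -4 ≡ 1 (mod 43)
The inverse is -4 mod 43 = 39
Verification: 32 × 39 = 1248 = 29 × 43 + 1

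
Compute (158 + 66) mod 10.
4

(158 + 66) = 224
224 mod 10 = 4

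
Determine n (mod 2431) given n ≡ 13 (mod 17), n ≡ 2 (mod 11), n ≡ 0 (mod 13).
13

Using the Chinese Remainder Theorem:
M = product of moduli = 2431
For equation 1: M_1 = 143, 143 ≡ 7 (mod 17), inverse of 143 mod 17 is 5 (check: 7 × 5 = 35 ≡ 1 (mod 17))
For equation 2: M_2 = 221, 221 ≡ 1 (mod 11), inverse of 221 mod 11 is 1 (check: 1 × 1 = 1 ≡ 1 (mod 11))
For equation 3: M_3 = 187, 187 ≡ 5 (mod 13), inverse of 187 mod 13 is 8 (check: 5 × 8 = 40 ≡ 1 (mod 13))
Combine: n ≡ Σ r_i×M_i×(M_i⁻¹ mod m_i) = 13×143×5 + 2×221×1 + 0×187×8 = 9295 + 442 + 0 = 9737
9737 mod 2431 = 13
n ≡ 13 (mod 2431)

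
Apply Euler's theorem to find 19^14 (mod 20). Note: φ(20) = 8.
By Euler: 19^{8} ≡ 1 (mod 20) since gcd(19, 20) = 1. 14 = 1×8 + 6. So 19^{14} ≡ 19^{6} ≡ 1 (mod 20)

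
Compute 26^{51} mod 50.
26

Using successive squaring:
Binary expansion of 51: 110011
Powers of 26 mod 50 (each is the square of the previous):
  26^1 ≡ 26 (mod 50)
  26^2 ≡ 26² = 676 ≡ 26 (mod 50)
  26^4 ≡ 26² = 676 ≡ 26 (mod 50)
  26^8 ≡ 26² = 676 ≡ 26 (mod 50)
  26^16 ≡ 26² = 676 ≡ 26 (mod 50)
  26^32 ≡ 26² = 676 ≡ 26 (mod 50)
51 = 32 + 16 + 2 + 1, so 26^51 = 26^32 × 26^16 × 26^2 × 26^1 ≡ 26 × 26 × 26 × 26 (mod 50)
Multiplying step by step:
  26 × 26 = 676 ≡ 26 (mod 50)
  26 × 26 = 676 ≡ 26 (mod 50)
  26 × 26 = 676 ≡ 26 (mod 50)
Result: 26^51 ≡ 26 (mod 50)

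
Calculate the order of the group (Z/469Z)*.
396

Prime factorization: 469 = 7 × 67
Using the formula φ(n) = n × Π(1 - 1/p) for each prime factor p:
φ(469) = 469 × (1 - 1/7) × (1 - 1/67)
φ(469) = 396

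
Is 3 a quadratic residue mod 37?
By Euler's criterion: 3^{18} ≡ 1 (mod 37). Since this equals 1, 3 is a QR.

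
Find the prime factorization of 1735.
5 × 347

Divide by primes starting from smallest:
1735 ÷ 5 = 347
347 ÷ 347 = 1

1735 = 5 × 347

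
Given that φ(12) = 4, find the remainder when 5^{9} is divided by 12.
By Euler: 5^{4} ≡ 1 (mod 12) since gcd(5, 12) = 1. 9 = 2×4 + 1. So 5^{9} ≡ 5^{1} ≡ 5 (mod 12)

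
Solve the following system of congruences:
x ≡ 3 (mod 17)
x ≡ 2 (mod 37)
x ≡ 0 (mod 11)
5885

Using the Chinese Remainder Theorem:
M = product of moduli = 6919
For equation 1: M_1 = 407, 407 ≡ 16 (mod 17), inverse of 407 mod 17 is 16 (check: 16 × 16 = 256 ≡ 1 (mod 17))
For equation 2: M_2 = 187, 187 ≡ 2 (mod 37), inverse of 187 mod 37 is 19 (check: 2 × 19 = 38 ≡ 1 (mod 37))
For equation 3: M_3 = 629, 629 ≡ 2 (mod 11), inverse of 629 mod 11 is 6 (check: 2 × 6 = 12 ≡ 1 (mod 11))
Combine: x ≡ Σ r_i×M_i×(M_i⁻¹ mod m_i) = 3×407×16 + 2×187×19 + 0×629×6 = 19536 + 7106 + 0 = 26642
26642 mod 6919 = 5885
x ≡ 5885 (mod 6919)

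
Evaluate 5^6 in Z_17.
6 = 4 + 2 (binary 110). Repeated squaring mod 17: 5^1 ≡ 5; 5^2 ≡ 5² = 25 ≡ 8; 5^4 ≡ 8² = 64 ≡ 13. Multiply: 5^6 = 5^4 × 5^2 ≡ 13 × 8 (mod 17): 13 × 8 = 104 ≡ 2. So 5^6 ≡ 2 (mod 17).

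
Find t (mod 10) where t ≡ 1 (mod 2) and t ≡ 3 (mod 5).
M = 2 × 5 = 10. M₁ = 5, y₁ ≡ 1 (mod 2). M₂ = 2, y₂ ≡ 3 (mod 5). t = 1×5×1 + 3×2×3 ≡ 3 (mod 10)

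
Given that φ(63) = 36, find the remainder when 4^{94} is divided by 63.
By Euler: 4^{36} ≡ 1 (mod 63) since gcd(4, 63) = 1. 94 = 2×36 + 22. So 4^{94} ≡ 4^{22} ≡ 4 (mod 63)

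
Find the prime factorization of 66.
2 × 3 × 11

Divide by primes starting from smallest:
66 ÷ 2 = 33
33 ÷ 3 = 11
11 ÷ 11 = 1

66 = 2 × 3 × 11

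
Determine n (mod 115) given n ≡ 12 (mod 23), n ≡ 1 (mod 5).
81

Using the Chinese Remainder Theorem:
M = product of moduli = 115
For equation 1: M_1 = 5, 5 ≡ 5 (mod 23), inverse of 5 mod 23 is 14 (check: 5 × 14 = 70 ≡ 1 (mod 23))
For equation 2: M_2 = 23, 23 ≡ 3 (mod 5), inverse of 23 mod 5 is 2 (check: 3 × 2 = 6 ≡ 1 (mod 5))
Combine: n ≡ Σ r_i×M_i×(M_i⁻¹ mod m_i) = 12×5×14 + 1×23×2 = 840 + 46 = 886
886 mod 115 = 81
n ≡ 81 (mod 115)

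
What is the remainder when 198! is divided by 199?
By Wilson's theorem, (198)! ≡ -1 ≡ 198 (mod 199)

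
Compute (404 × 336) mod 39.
24

(404 × 336) = 135744
135744 mod 39 = 24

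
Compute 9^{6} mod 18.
9

Using successive squaring:
Binary expansion of 6: 110
Powers of 9 mod 18 (each is the square of the previous):
  9^1 ≡ 9 (mod 18)
  9^2 ≡ 9² = 81 ≡ 9 (mod 18)
  9^4 ≡ 9² = 81 ≡ 9 (mod 18)
6 = 4 + 2, so 9^6 = 9^4 × 9^2 ≡ 9 × 9 (mod 18)
Multiplying step by step:
  9 × 9 = 81 ≡ 9 (mod 18)
Result: 9^6 ≡ 9 (mod 18)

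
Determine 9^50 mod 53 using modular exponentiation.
Using repeated squaring. 50 = 32 + 16 + 2 (binary 110010). Repeated squaring mod 53: 9^1 ≡ 9; 9^2 ≡ 9² = 81 ≡ 28; 9^4 ≡ 28² = 784 ≡ 42; 9^8 ≡ 42² = 1764 ≡ 15; 9^16 ≡ 15² = 225 ≡ 13; 9^32 ≡ 13² = 169 ≡ 10. Multiply: 9^50 = 9^32 × 9^16 × 9^2 ≡ 10 × 13 × 28 (mod 53): 10 × 13 = 130 ≡ 24; 24 × 28 = 672 ≡ 36. So 9^50 ≡ 36 (mod 53).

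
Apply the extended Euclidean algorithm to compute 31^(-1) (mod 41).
Extended GCD: 31(4) + 41(-3) = 1. So 31^(-1) ≡ 4 ≡ 4 (mod 41). Verify: 31 × 4 = 124 ≡ 1 (mod 41)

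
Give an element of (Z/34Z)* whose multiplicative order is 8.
9 has order 8 mod 34 since 9^{8} ≡ 1 (mod 34) and no smaller power works.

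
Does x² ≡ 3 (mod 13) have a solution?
By Euler's criterion: 3^{6} ≡ 1 (mod 13). Since this equals 1, 3 is a QR.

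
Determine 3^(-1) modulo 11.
3^(-1) ≡ 4 (mod 11). Verification: 3 × 4 = 12 ≡ 1 (mod 11)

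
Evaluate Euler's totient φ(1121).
1044

Prime factorization: 1121 = 19 × 59
Using the formula φ(n) = n × Π(1 - 1/p) for each prime factor p:
φ(1121) = 1121 × (1 - 1/19) × (1 - 1/59)
φ(1121) = 1044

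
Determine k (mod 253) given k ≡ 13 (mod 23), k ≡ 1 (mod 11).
243

Using the Chinese Remainder Theorem:
M = product of moduli = 253
For equation 1: M_1 = 11, 11 ≡ 11 (mod 23), inverse of 11 mod 23 is 21 (check: 11 × 21 = 231 ≡ 1 (mod 23))
For equation 2: M_2 = 23, 23 ≡ 1 (mod 11), inverse of 23 mod 11 is 1 (check: 1 × 1 = 1 ≡ 1 (mod 11))
Combine: k ≡ Σ r_i×M_i×(M_i⁻¹ mod m_i) = 13×11×21 + 1×23×1 = 3003 + 23 = 3026
3026 mod 253 = 243
k ≡ 243 (mod 253)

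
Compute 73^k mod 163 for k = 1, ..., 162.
g^1, g^2, ..., g^{162} mod 163: {73, 113, 99, 55, 103, 21, 66, 91, 123, 14, 44, 115, 82, 118, 138, 131, 109, 133, 92, 33, 127, 143, 7, 22, 139, 41, 59, 69, 147, 136, 148, 46, 98, 145, 153, 85, 11, 151, 102, 111, 116, 155, 68, 74, 23, 49, 154, 158, 124, 87, 157, 51, 137, 58, 159, 34, 37, 93, 106, 77, 79, 62, 125, 160, 107, 150, 29, 161, 17, 100, 128, 53, 120, 121, 31, 144, 80, 135, 75, 96, 162, 90, 50, 64, 108, 60, 142, 97, 72, 40, 149, 119, 48, 81, 45, 25, 32, 54, 30, 71, 130, 36, 20, 156, 141, 24, 122, 104, 94, 16, 27, 15, 117, 65, 18, 10, 78, 152, 12, 61, 52, 47, 8, 95, 89, 140, 114, 9, 5, 39, 76, 6, 112, 26, 105, 4, 129, 126, 70, 57, 86, 84, 101, 38, 3, 56, 13, 134, 2, 146, 63, 35, 110, 43, 42, 132, 19, 83, 28, 88, 67, 1}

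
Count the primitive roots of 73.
24

The number of primitive roots modulo p is φ(p-1) = φ(72)
φ(72) = 24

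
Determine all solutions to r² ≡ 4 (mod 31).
The square roots of 4 mod 31 are 2 and 29. Verify: 2² = 4 ≡ 4 (mod 31)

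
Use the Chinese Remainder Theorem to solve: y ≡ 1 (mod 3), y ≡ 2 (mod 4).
M = 3 × 4 = 12. M₁ = 4, y₁ ≡ 1 (mod 3). M₂ = 3, y₂ ≡ 3 (mod 4). y = 1×4×1 + 2×3×3 ≡ 10 (mod 12)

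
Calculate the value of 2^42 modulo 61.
Using repeated squaring. 42 = 32 + 8 + 2 (binary 101010). Repeated squaring mod 61: 2^1 ≡ 2; 2^2 ≡ 2² = 4 ≡ 4; 2^4 ≡ 4² = 16 ≡ 16; 2^8 ≡ 16² = 256 ≡ 12; 2^16 ≡ 12² = 144 ≡ 22; 2^32 ≡ 22² = 484 ≡ 57. Multiply: 2^42 = 2^32 × 2^8 × 2^2 ≡ 57 × 12 × 4 (mod 61): 57 × 12 = 684 ≡ 13; 13 × 4 = 52 ≡ 52. So 2^42 ≡ 52 (mod 61).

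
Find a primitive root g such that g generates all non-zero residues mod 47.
p - 1 = 46 has prime divisors 2, 23. h is a primitive root mod 47 iff h^(46/q) ≢ 1 (mod 47) for each such q.
h = 2: 2^23 ≡ 1, 2^2 ≡ 4 (mod 47); 2^23 ≡ 1, so not a primitive root.
h = 3: 3^23 ≡ 1, 3^2 ≡ 9 (mod 47); 3^23 ≡ 1, so not a primitive root.
h = 4: 4^23 ≡ 1, 4^2 ≡ 16 (mod 47); 4^23 ≡ 1, so not a primitive root.
h = 5: 5^23 ≡ 46, 5^2 ≡ 25 (mod 47); none is 1, so 5 has order 46 and is a primitive root.
The smallest primitive root mod 47 is g = 5.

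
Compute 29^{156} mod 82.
45

Using successive squaring:
Binary expansion of 156: 10011100
Powers of 29 mod 82 (each is the square of the previous):
  29^1 ≡ 29 (mod 82)
  29^2 ≡ 29² = 841 ≡ 21 (mod 82)
  29^4 ≡ 21² = 441 ≡ 31 (mod 82)
  29^8 ≡ 31² = 961 ≡ 59 (mod 82)
  29^16 ≡ 59² = 3481 ≡ 37 (mod 82)
  29^32 ≡ 37² = 1369 ≡ 57 (mod 82)
  29^64 ≡ 57² = 3249 ≡ 51 (mod 82)
  29^128 ≡ 51² = 2601 ≡ 59 (mod 82)
156 = 128 + 16 + 8 + 4, so 29^156 = 29^128 × 29^16 × 29^8 × 29^4 ≡ 59 × 37 × 59 × 31 (mod 82)
Multiplying step by step:
  59 × 37 = 2183 ≡ 51 (mod 82)
  51 × 59 = 3009 ≡ 57 (mod 82)
  57 × 31 = 1767 ≡ 45 (mod 82)
Result: 29^156 ≡ 45 (mod 82)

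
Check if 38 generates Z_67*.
p - 1 = 66 has prime divisors 2, 3, 11. Check 38^(66/q) mod 67 for each: 38^(66/2) = 38^33 ≡ 66, 38^(66/3) = 38^22 ≡ 29, 38^(66/11) = 38^6 ≡ 1 (mod 67). Since 38^6 ≡ 1 (mod 67), the order of 38 divides 6 (in fact the order is 6) ≠ 66, so it is not a primitive root.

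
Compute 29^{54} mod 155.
16

Using successive squaring:
Binary expansion of 54: 110110
Powers of 29 mod 155 (each is the square of the previous):
  29^1 ≡ 29 (mod 155)
  29^2 ≡ 29² = 841 ≡ 66 (mod 155)
  29^4 ≡ 66² = 4356 ≡ 16 (mod 155)
  29^8 ≡ 16² = 256 ≡ 101 (mod 155)
  29^16 ≡ 101² = 10201 ≡ 126 (mod 155)
  29^32 ≡ 126² = 15876 ≡ 66 (mod 155)
54 = 32 + 16 + 4 + 2, so 29^54 = 29^32 × 29^16 × 29^4 × 29^2 ≡ 66 × 126 × 16 × 66 (mod 155)
Multiplying step by step:
  66 × 126 = 8316 ≡ 101 (mod 155)
  101 × 16 = 1616 ≡ 66 (mod 155)
  66 × 66 = 4356 ≡ 16 (mod 155)
Result: 29^54 ≡ 16 (mod 155)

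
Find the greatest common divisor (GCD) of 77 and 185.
1

Using the Euclidean algorithm:
77 = 0 × 185 + 77
185 = 2 × 77 + 31
77 = 2 × 31 + 15
31 = 2 × 15 + 1
15 = 15 × 1 + 0

GCD(77, 185) = 1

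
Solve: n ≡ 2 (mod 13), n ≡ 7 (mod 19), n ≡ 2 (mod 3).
M = 13 × 19 × 3 = 741. M₁ = 57, y₁ ≡ 8 (mod 13). M₂ = 39, y₂ ≡ 1 (mod 19). M₃ = 247, y₃ ≡ 1 (mod 3). n = 2×57×8 + 7×39×1 + 2×247×1 ≡ 197 (mod 741)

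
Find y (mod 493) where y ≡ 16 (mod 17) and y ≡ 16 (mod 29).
M = 17 × 29 = 493. M₁ = 29, y₁ ≡ 10 (mod 17). M₂ = 17, y₂ ≡ 12 (mod 29). y = 16×29×10 + 16×17×12 ≡ 16 (mod 493)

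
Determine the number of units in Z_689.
624

Prime factorization: 689 = 13 × 53
Using the formula φ(n) = n × Π(1 - 1/p) for each prime factor p:
φ(689) = 689 × (1 - 1/13) × (1 - 1/53)
φ(689) = 624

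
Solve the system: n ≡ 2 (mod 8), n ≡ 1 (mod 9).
M = 8 × 9 = 72. M₁ = 9, y₁ ≡ 1 (mod 8). M₂ = 8, y₂ ≡ 8 (mod 9). n = 2×9×1 + 1×8×8 ≡ 10 (mod 72)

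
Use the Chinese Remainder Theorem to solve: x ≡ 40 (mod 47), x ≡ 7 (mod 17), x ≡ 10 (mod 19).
8218

Using the Chinese Remainder Theorem:
M = product of moduli = 15181
For equation 1: M_1 = 323, 323 ≡ 41 (mod 47), inverse of 323 mod 47 is 39 (check: 41 × 39 = 1599 ≡ 1 (mod 47))
For equation 2: M_2 = 893, 893 ≡ 9 (mod 17), inverse of 893 mod 17 is 2 (check: 9 × 2 = 18 ≡ 1 (mod 17))
For equation 3: M_3 = 799, 799 ≡ 1 (mod 19), inverse of 799 mod 19 is 1 (check: 1 × 1 = 1 ≡ 1 (mod 19))
Combine: x ≡ Σ r_i×M_i×(M_i⁻¹ mod m_i) = 40×323×39 + 7×893×2 + 10×799×1 = 503880 + 12502 + 7990 = 524372
524372 mod 15181 = 8218
x ≡ 8218 (mod 15181)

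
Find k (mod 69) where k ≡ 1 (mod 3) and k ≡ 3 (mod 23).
M = 3 × 23 = 69. M₁ = 23, y₁ ≡ 2 (mod 3). M₂ = 3, y₂ ≡ 8 (mod 23). k = 1×23×2 + 3×3×8 ≡ 49 (mod 69)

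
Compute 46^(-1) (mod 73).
27

Using Extended Euclidean Algorithm:
gcd(46, 73) = 1
Bezout coefficients: 46 × 27 + 73 × -17 = 1
So 46 × 27 ≡ 1 (mod 73)
The inverse is 27 mod 73 = 27
Verification: 46 × 27 = 1242 = 17 × 73 + 1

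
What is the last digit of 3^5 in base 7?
5 = 4 + 1 (binary 101). Repeated squaring mod 7: 3^1 ≡ 3; 3^2 ≡ 3² = 9 ≡ 2; 3^4 ≡ 2² = 4 ≡ 4. Multiply: 3^5 = 3^4 × 3^1 ≡ 4 × 3 (mod 7): 4 × 3 = 12 ≡ 5. So 3^5 ≡ 5 (mod 7).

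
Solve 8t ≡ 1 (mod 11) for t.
7

Using Extended Euclidean Algorithm:
gcd(8, 11) = 1
Bezout coefficients: 8 × -4 + 11 × 3 = 1
So 8 × -4 ≡ 1 (mod 11)
The inverse is -4 mod 11 = 7
Verification: 8 × 7 = 56 = 5 × 11 + 1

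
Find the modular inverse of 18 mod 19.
18^(-1) ≡ 18 (mod 19). Verification: 18 × 18 = 324 ≡ 1 (mod 19)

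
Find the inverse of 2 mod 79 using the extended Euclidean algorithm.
Extended GCD: 2(-39) + 79(1) = 1. So 2^(-1) ≡ 40 ≡ 40 (mod 79). Verify: 2 × 40 = 80 ≡ 1 (mod 79)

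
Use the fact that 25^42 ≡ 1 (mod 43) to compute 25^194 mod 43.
By Fermat: 25^{42} ≡ 1 (mod 43). 194 = 4×42 + 26. So 25^{194} ≡ 25^{26} ≡ 24 (mod 43)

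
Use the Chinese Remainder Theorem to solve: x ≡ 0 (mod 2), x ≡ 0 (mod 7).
0

Using the Chinese Remainder Theorem:
M = product of moduli = 14
For equation 1: M_1 = 7, 7 ≡ 1 (mod 2), inverse of 7 mod 2 is 1 (check: 1 × 1 = 1 ≡ 1 (mod 2))
For equation 2: M_2 = 2, 2 ≡ 2 (mod 7), inverse of 2 mod 7 is 4 (check: 2 × 4 = 8 ≡ 1 (mod 7))
Combine: x ≡ Σ r_i×M_i×(M_i⁻¹ mod m_i) = 0×7×1 + 0×2×4 = 0 + 0 = 0
0 mod 14 = 0
x ≡ 0 (mod 14)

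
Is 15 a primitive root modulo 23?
Yes

To verify, check if 15^(22/q) ≢ 1 (mod 23) for each prime divisor q of 22
Divisors of 22 = 22: [1, 2, 11, 22]
  15^(22/2) = 15^11 ≡ 22 (mod 23)
  15^(22/11) = 15^2 ≡ 18 (mod 23)
Conclusion: 15 is a primitive root modulo 23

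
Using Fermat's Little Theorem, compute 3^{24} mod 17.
16

By Fermat's Little Theorem, a^(p-1) ≡ 1 (mod p) for prime p and gcd(a, p) = 1
Here p = 17, so 3^16 ≡ 1 (mod 17)
We can reduce the exponent: 24 mod 16 = 8
So 3^24 ≡ 3^8 (mod 17)
Computing: 3^8 mod 17 = 16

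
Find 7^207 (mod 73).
Using Fermat: 7^{72} ≡ 1 (mod 73). 207 ≡ 63 (mod 72). So 7^{207} ≡ 7^{63} ≡ 22 (mod 73)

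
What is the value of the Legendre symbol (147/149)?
(147/149) = 147^{74} mod 149 = -1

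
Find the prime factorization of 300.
2^2 × 3 × 5^2

Divide by primes starting from smallest:
300 ÷ 2 = 150
150 ÷ 2 = 75
75 ÷ 3 = 25
25 ÷ 5 = 5
5 ÷ 5 = 1

300 = 2^2 × 3 × 5^2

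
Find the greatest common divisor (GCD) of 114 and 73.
1

Using the Euclidean algorithm:
114 = 1 × 73 + 41
73 = 1 × 41 + 32
41 = 1 × 32 + 9
32 = 3 × 9 + 5
9 = 1 × 5 + 4
5 = 1 × 4 + 1
4 = 4 × 1 + 0

GCD(114, 73) = 1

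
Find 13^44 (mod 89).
Using repeated squaring. 44 = 32 + 8 + 4 (binary 101100). Repeated squaring mod 89: 13^1 ≡ 13; 13^2 ≡ 13² = 169 ≡ 80; 13^4 ≡ 80² = 6400 ≡ 81; 13^8 ≡ 81² = 6561 ≡ 64; 13^16 ≡ 64² = 4096 ≡ 2; 13^32 ≡ 2² = 4 ≡ 4. Multiply: 13^44 = 13^32 × 13^8 × 13^4 ≡ 4 × 64 × 81 (mod 89): 4 × 64 = 256 ≡ 78; 78 × 81 = 6318 ≡ 88. So 13^44 ≡ 88 (mod 89).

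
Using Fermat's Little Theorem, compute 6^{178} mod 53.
42

By Fermat's Little Theorem, a^(p-1) ≡ 1 (mod p) for prime p and gcd(a, p) = 1
Here p = 53, so 6^52 ≡ 1 (mod 53)
We can reduce the exponent: 178 mod 52 = 22
So 6^178 ≡ 6^22 (mod 53)
Computing: 6^22 mod 53 = 42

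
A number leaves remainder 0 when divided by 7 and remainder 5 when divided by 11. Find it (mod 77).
M = 7 × 11 = 77. M₁ = 11, y₁ ≡ 2 (mod 7). M₂ = 7, y₂ ≡ 8 (mod 11). n = 0×11×2 + 5×7×8 ≡ 49 (mod 77)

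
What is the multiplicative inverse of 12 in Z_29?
17

Using Extended Euclidean Algorithm:
gcd(12, 29) = 1
Bezout coefficients: 12 × -12 + 29 × 5 = 1
So 12 × -12 ≡ 1 (mod 29)
The inverse is -12 mod 29 = 17
Verification: 12 × 17 = 204 = 7 × 29 + 1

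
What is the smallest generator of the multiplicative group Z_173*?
p - 1 = 172 has prime divisors 2, 43. h is a primitive root mod 173 iff h^(172/q) ≢ 1 (mod 173) for each such q.
h = 2: 2^86 ≡ 172, 2^4 ≡ 16 (mod 173); none is 1, so 2 has order 172 and is a primitive root.
The smallest primitive root mod 173 is g = 2.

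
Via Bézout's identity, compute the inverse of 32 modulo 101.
Extended GCD: 32(-41) + 101(13) = 1. So 32^(-1) ≡ 60 ≡ 60 (mod 101). Verify: 32 × 60 = 1920 ≡ 1 (mod 101)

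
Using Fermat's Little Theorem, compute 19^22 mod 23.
By Fermat's Little Theorem, 19^{22} ≡ 1 (mod 23) since 23 is prime and gcd(19, 23) = 1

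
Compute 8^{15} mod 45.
17

Using successive squaring:
Binary expansion of 15: 1111
Powers of 8 mod 45 (each is the square of the previous):
  8^1 ≡ 8 (mod 45)
  8^2 ≡ 8² = 64 ≡ 19 (mod 45)
  8^4 ≡ 19² = 361 ≡ 1 (mod 45)
  8^8 ≡ 1² = 1 ≡ 1 (mod 45)
15 = 8 + 4 + 2 + 1, so 8^15 = 8^8 × 8^4 × 8^2 × 8^1 ≡ 1 × 1 × 19 × 8 (mod 45)
Multiplying step by step:
  1 × 1 = 1 ≡ 1 (mod 45)
  1 × 19 = 19 ≡ 19 (mod 45)
  19 × 8 = 152 ≡ 17 (mod 45)
Result: 8^15 ≡ 17 (mod 45)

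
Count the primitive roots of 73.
24

The number of primitive roots modulo p is φ(p-1) = φ(72)
φ(72) = 24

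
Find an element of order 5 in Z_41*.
10 has order 5 mod 41 since 10^{5} ≡ 1 (mod 41) and no smaller power works.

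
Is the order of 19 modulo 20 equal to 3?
No, the actual order is 2, not 3.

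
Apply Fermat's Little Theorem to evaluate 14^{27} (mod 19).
18

By Fermat's Little Theorem, a^(p-1) ≡ 1 (mod p) for prime p and gcd(a, p) = 1
Here p = 19, so 14^18 ≡ 1 (mod 19)
We can reduce the exponent: 27 mod 18 = 9
So 14^27 ≡ 14^9 (mod 19)
Computing: 14^9 mod 19 = 18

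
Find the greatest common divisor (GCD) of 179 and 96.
1

Using the Euclidean algorithm:
179 = 1 × 96 + 83
96 = 1 × 83 + 13
83 = 6 × 13 + 5
13 = 2 × 5 + 3
5 = 1 × 3 + 2
3 = 1 × 2 + 1
2 = 2 × 1 + 0

GCD(179, 96) = 1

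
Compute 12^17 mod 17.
Using Fermat: 12^{16} ≡ 1 (mod 17). 17 ≡ 1 (mod 16). So 12^{17} ≡ 12^{1} ≡ 12 (mod 17)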